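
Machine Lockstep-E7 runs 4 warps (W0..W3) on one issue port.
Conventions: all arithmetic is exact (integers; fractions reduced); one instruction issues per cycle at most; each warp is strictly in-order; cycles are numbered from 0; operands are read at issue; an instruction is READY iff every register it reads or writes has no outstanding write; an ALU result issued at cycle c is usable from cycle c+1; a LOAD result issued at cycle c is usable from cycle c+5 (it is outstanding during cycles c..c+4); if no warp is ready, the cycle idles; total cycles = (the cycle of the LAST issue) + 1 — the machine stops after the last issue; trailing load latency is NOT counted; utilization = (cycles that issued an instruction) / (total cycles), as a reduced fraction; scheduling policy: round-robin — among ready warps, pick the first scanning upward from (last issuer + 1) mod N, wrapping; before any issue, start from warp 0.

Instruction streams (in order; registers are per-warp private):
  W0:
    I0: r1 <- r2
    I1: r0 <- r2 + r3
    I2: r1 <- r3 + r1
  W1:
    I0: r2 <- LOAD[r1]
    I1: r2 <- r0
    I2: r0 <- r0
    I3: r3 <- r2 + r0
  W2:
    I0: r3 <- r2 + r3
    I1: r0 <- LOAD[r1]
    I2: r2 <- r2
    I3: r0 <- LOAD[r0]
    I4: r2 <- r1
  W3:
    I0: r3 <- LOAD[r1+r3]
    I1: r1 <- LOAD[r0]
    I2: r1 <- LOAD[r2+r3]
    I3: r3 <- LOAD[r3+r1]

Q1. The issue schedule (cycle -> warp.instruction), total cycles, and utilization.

cycle 0: W0.I0
cycle 1: W1.I0
cycle 2: W2.I0
cycle 3: W3.I0
cycle 4: W0.I1
cycle 5: W2.I1
cycle 6: W3.I1
cycle 7: W0.I2
cycle 8: W1.I1
cycle 9: W2.I2
cycle 10: W1.I2
cycle 11: W2.I3
cycle 12: W3.I2
cycle 13: W1.I3
cycle 14: W2.I4
cycle 15: idle
cycle 16: idle
cycle 17: W3.I3

Answer: 18 cycles, utilization 8/9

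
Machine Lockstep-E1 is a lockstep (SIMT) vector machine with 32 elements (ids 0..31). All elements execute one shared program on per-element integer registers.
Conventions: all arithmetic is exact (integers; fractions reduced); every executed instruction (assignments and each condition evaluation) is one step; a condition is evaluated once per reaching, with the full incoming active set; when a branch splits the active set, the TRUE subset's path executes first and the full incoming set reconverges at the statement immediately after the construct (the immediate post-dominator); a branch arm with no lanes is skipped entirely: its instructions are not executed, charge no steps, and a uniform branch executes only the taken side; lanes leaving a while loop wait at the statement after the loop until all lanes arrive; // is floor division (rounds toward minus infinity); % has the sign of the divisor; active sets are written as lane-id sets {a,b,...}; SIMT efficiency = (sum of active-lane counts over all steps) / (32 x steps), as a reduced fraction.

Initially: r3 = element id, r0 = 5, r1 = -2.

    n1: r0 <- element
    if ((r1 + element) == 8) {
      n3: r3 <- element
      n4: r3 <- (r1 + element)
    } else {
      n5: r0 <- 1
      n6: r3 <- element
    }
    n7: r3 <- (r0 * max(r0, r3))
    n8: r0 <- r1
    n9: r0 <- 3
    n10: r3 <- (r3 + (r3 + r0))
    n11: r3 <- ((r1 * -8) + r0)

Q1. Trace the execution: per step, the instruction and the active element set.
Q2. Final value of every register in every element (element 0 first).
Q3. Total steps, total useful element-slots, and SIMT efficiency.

step 0: r0 <- element                {0,1,2,3,4,5,6,7,8,9,10,11,12,13,14,15,16,17,18,19,20,21,22,23,24,25,26,27,28,29,30,31}
step 1: eval ((r1 + element) == 8)   {0,1,2,3,4,5,6,7,8,9,10,11,12,13,14,15,16,17,18,19,20,21,22,23,24,25,26,27,28,29,30,31}
step 2: r3 <- element                {10}
step 3: r3 <- (r1 + element)         {10}
step 4: r0 <- 1                      {0,1,2,3,4,5,6,7,8,9,11,12,13,14,15,16,17,18,19,20,21,22,23,24,25,26,27,28,29,30,31}
step 5: r3 <- element                {0,1,2,3,4,5,6,7,8,9,11,12,13,14,15,16,17,18,19,20,21,22,23,24,25,26,27,28,29,30,31}
step 6: r3 <- (r0 * max(r0, r3))     {0,1,2,3,4,5,6,7,8,9,10,11,12,13,14,15,16,17,18,19,20,21,22,23,24,25,26,27,28,29,30,31}
step 7: r0 <- r1                     {0,1,2,3,4,5,6,7,8,9,10,11,12,13,14,15,16,17,18,19,20,21,22,23,24,25,26,27,28,29,30,31}
step 8: r0 <- 3                      {0,1,2,3,4,5,6,7,8,9,10,11,12,13,14,15,16,17,18,19,20,21,22,23,24,25,26,27,28,29,30,31}
step 9: r3 <- (r3 + (r3 + r0))       {0,1,2,3,4,5,6,7,8,9,10,11,12,13,14,15,16,17,18,19,20,21,22,23,24,25,26,27,28,29,30,31}
step 10: r3 <- ((r1 * -8) + r0)       {0,1,2,3,4,5,6,7,8,9,10,11,12,13,14,15,16,17,18,19,20,21,22,23,24,25,26,27,28,29,30,31}

Answer: 11 steps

r3: 19,19,19,19,19,19,19,19,19,19,19,19,19,19,19,19,19,19,19,19,19,19,19,19,19,19,19,19,19,19,19,19
r0: 3,3,3,3,3,3,3,3,3,3,3,3,3,3,3,3,3,3,3,3,3,3,3,3,3,3,3,3,3,3,3,3
r1: -2,-2,-2,-2,-2,-2,-2,-2,-2,-2,-2,-2,-2,-2,-2,-2,-2,-2,-2,-2,-2,-2,-2,-2,-2,-2,-2,-2,-2,-2,-2,-2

steps = 11; useful = 288; efficiency = 288/352 = 9/11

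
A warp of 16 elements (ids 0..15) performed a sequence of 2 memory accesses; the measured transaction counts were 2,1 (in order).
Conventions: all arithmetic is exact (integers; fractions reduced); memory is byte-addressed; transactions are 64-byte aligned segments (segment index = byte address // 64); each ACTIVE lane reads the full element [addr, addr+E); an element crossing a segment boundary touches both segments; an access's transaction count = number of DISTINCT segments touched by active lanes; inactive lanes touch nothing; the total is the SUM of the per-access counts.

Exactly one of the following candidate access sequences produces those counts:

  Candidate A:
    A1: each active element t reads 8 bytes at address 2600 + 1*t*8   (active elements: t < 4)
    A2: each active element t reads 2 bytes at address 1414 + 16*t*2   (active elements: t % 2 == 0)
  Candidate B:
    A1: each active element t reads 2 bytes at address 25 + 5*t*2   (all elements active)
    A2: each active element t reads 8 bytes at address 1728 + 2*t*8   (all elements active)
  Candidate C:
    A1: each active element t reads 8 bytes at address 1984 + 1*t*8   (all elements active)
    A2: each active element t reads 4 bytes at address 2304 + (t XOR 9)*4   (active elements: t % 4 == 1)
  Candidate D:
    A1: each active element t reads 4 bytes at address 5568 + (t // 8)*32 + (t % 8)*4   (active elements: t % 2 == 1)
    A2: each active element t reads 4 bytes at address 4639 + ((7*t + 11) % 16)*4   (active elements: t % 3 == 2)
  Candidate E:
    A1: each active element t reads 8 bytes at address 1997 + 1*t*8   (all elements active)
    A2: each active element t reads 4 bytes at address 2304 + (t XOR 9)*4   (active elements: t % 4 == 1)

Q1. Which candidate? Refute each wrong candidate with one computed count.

A: A2 gives 8 transactions, not 1
B: A1 gives 3 transactions, not 2
D: A1 gives 1 transaction, not 2
E: A1 gives 3 transactions, not 2
C: all counts match (2,1)

Answer: C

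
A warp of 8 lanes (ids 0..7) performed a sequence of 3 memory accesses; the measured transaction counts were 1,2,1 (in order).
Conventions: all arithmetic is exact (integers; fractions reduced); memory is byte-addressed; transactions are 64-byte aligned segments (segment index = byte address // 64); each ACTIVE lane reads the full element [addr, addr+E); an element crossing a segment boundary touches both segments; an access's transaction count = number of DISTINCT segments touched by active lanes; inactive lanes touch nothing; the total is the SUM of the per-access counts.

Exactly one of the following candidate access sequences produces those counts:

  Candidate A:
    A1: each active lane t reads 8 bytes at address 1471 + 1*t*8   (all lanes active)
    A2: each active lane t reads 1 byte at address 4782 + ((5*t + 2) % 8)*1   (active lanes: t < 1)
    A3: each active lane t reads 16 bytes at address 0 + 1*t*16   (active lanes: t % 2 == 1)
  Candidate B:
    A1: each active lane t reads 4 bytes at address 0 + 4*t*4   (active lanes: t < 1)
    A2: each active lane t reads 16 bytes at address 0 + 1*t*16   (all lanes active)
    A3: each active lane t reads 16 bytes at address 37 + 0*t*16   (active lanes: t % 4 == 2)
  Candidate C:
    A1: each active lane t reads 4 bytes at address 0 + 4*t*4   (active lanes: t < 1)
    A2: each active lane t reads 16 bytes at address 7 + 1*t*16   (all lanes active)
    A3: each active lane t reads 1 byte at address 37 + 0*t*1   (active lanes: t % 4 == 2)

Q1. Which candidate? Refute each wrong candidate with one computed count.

A: A1 gives 2 transactions, not 1
C: A2 gives 3 transactions, not 2
B: all counts match (1,2,1)

Answer: B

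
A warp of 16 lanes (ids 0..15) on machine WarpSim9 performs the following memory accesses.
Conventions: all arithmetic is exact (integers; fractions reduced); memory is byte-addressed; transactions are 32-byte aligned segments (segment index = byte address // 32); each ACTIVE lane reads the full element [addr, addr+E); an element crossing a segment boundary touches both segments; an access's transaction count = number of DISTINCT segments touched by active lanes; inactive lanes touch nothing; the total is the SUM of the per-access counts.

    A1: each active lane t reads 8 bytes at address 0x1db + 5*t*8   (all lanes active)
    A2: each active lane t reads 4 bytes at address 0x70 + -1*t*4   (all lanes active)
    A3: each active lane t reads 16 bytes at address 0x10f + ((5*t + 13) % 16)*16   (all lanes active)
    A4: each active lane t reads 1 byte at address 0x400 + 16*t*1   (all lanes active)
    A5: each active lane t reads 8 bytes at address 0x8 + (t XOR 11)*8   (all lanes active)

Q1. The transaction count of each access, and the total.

A1: 20 transactions
A2: 3 transactions
A3: 9 transactions
A4: 8 transactions
A5: 5 transactions

Answer: 20,3,9,8,5; total 45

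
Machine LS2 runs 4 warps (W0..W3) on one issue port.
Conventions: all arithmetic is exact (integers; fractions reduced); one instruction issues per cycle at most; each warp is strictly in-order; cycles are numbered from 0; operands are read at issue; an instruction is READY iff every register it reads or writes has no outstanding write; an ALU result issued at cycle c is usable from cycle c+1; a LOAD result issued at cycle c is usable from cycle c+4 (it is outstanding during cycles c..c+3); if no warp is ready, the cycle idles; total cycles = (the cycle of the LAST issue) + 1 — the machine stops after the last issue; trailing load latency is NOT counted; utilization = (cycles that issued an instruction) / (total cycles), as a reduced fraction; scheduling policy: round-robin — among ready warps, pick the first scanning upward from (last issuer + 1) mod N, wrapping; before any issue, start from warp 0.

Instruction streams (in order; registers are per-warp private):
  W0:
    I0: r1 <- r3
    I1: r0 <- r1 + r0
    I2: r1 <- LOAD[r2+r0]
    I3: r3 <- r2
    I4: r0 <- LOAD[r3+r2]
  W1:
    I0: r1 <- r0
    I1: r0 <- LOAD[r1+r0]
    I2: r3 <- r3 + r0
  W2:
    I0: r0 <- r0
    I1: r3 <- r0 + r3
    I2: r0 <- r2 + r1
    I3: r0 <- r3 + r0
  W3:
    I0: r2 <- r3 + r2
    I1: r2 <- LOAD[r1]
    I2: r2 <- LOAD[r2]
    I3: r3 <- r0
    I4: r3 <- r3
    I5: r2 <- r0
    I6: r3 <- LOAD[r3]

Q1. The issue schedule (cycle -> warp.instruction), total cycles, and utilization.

cycle 0: W0.I0
cycle 1: W1.I0
cycle 2: W2.I0
cycle 3: W3.I0
cycle 4: W0.I1
cycle 5: W1.I1
cycle 6: W2.I1
cycle 7: W3.I1
cycle 8: W0.I2
cycle 9: W1.I2
cycle 10: W2.I2
cycle 11: W3.I2
cycle 12: W0.I3
cycle 13: W2.I3
cycle 14: W3.I3
cycle 15: W0.I4
cycle 16: W3.I4
cycle 17: W3.I5
cycle 18: W3.I6

Answer: 19 cycles, utilization 1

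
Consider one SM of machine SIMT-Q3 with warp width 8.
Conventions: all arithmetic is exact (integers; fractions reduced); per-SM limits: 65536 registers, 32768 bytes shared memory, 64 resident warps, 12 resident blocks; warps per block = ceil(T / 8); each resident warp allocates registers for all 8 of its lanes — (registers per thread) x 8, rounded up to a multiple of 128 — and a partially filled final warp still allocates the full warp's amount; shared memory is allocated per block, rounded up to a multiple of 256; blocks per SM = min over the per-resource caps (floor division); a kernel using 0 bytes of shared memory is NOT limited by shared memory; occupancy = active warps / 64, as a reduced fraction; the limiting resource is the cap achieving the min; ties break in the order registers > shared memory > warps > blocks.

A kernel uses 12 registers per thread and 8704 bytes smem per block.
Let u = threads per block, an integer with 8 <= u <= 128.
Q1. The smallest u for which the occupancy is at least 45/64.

Answer: u = 113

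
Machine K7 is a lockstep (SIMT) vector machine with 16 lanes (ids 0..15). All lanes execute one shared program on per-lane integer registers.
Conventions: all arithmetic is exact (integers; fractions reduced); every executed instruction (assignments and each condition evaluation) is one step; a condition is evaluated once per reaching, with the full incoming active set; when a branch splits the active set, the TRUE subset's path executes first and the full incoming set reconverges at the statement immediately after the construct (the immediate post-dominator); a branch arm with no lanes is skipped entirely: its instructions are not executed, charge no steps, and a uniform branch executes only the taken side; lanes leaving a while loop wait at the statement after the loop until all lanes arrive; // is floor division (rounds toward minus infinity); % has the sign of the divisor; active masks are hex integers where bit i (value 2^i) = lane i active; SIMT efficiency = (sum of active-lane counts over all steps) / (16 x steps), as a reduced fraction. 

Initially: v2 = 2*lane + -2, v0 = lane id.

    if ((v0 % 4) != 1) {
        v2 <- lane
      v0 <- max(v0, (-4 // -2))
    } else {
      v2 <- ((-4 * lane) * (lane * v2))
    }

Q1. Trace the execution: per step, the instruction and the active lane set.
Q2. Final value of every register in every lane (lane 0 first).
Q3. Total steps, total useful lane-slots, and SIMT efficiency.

step 0: eval ((v0 % 4) != 1)         0xffff
step 1: v2 <- lane                   0xdddd
step 2: v0 <- max(v0, (-4 // -2))    0xdddd
step 3: v2 <- ((-4 * lane) * (lane * v2)) 0x2222

Answer: 4 steps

v2: 0,0,2,3,4,-800,6,7,8,-5184,10,11,12,-16224,14,15
v0: 2,1,2,3,4,5,6,7,8,9,10,11,12,13,14,15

steps = 4; useful = 44; efficiency = 44/64 = 11/16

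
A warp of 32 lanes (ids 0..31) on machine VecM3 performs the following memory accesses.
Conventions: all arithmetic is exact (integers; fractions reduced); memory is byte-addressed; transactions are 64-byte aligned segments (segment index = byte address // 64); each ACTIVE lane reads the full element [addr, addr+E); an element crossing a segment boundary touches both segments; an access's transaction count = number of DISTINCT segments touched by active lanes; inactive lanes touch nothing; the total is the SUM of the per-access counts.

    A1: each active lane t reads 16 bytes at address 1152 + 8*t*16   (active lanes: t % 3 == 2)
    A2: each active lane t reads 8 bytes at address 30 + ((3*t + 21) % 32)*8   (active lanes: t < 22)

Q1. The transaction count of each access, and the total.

A1: 10 transactions
A2: 5 transactions

Answer: 10,5; total 15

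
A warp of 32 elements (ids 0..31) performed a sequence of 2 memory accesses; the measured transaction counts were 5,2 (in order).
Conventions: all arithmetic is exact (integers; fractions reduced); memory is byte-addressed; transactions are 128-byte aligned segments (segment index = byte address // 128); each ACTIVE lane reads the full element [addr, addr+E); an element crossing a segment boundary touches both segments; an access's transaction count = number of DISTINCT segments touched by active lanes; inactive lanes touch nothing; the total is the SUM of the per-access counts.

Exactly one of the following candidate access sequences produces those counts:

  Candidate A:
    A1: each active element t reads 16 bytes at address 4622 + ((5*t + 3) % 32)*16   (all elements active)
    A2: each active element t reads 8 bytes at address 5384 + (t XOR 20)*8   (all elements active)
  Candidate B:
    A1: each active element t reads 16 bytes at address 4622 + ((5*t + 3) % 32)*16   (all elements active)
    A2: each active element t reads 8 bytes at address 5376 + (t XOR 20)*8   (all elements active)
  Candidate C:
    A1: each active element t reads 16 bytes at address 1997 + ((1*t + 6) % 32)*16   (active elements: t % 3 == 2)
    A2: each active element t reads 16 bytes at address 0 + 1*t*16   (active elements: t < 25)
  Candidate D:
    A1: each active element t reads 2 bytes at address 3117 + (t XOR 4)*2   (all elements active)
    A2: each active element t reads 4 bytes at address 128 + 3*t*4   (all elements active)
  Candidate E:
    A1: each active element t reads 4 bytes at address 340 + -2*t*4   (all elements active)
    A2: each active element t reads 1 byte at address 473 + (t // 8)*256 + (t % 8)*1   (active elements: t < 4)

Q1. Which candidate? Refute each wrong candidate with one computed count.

A: A2 gives 3 transactions, not 2
C: A2 gives 4 transactions, not 2
D: A1 gives 1 transaction, not 5
E: A1 gives 3 transactions, not 5
B: all counts match (5,2)

Answer: B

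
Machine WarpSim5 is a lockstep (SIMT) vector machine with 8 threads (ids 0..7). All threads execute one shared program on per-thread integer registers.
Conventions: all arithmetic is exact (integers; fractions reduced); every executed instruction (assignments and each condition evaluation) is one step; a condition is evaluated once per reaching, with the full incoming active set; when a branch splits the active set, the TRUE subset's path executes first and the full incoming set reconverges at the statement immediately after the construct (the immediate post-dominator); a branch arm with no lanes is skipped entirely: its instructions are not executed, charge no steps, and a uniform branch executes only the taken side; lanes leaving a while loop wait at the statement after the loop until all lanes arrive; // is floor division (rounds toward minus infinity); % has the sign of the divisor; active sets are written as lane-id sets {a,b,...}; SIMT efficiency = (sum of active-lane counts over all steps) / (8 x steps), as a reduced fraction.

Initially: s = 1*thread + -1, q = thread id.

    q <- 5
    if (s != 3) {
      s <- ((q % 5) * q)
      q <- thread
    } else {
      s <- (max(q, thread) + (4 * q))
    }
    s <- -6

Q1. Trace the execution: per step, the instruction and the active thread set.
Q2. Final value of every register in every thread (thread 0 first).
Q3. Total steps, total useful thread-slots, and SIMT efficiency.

step 0: q <- 5                       {0,1,2,3,4,5,6,7}
step 1: eval (s != 3)                {0,1,2,3,4,5,6,7}
step 2: s <- ((q % 5) * q)           {0,1,2,3,5,6,7}
step 3: q <- thread                  {0,1,2,3,5,6,7}
step 4: s <- (max(q, thread) + (4 * q)) {4}
step 5: s <- -6                      {0,1,2,3,4,5,6,7}

Answer: 6 steps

s: -6,-6,-6,-6,-6,-6,-6,-6
q: 0,1,2,3,5,5,6,7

steps = 6; useful = 39; efficiency = 39/48 = 13/16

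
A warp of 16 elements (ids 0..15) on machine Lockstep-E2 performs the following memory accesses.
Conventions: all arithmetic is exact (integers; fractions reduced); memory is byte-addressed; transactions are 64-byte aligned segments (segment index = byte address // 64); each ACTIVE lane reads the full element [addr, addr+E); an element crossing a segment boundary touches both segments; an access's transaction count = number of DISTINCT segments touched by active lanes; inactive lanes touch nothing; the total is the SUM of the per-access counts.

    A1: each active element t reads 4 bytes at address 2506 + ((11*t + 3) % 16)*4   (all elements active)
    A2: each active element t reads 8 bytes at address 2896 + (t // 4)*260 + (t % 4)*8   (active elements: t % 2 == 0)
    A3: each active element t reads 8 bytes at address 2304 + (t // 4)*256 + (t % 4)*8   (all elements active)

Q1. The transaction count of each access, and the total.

A1: 2 transactions
A2: 4 transactions
A3: 4 transactions

Answer: 2,4,4; total 10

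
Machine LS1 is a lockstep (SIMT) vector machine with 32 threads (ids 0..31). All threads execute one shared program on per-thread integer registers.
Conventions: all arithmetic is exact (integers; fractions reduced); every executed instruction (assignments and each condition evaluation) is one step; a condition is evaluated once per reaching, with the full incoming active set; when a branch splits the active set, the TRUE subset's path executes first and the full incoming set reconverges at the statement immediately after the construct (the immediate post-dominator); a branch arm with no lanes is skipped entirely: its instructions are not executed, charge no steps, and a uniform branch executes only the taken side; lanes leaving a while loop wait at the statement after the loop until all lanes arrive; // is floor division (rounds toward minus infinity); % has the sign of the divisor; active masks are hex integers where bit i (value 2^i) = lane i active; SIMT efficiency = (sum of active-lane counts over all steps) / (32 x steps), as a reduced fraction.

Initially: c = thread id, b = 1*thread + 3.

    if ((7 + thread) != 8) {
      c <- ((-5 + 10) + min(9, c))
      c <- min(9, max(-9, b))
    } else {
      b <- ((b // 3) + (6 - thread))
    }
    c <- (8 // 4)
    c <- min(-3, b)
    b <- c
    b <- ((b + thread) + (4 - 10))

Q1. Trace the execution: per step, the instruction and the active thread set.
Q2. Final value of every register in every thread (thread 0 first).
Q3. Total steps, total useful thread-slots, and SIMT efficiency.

step 0: eval ((7 + thread) != 8)     0xffffffff
step 1: c <- ((-5 + 10) + min(9, c)) 0xfffffffd
step 2: c <- min(9, max(-9, b))      0xfffffffd
step 3: b <- ((b // 3) + (6 - thread)) 0x00000002
step 4: c <- (8 // 4)                0xffffffff
step 5: c <- min(-3, b)              0xffffffff
step 6: b <- c                       0xffffffff
step 7: b <- ((b + thread) + (4 - 10)) 0xffffffff

Answer: 8 steps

c: -3,-3,-3,-3,-3,-3,-3,-3,-3,-3,-3,-3,-3,-3,-3,-3,-3,-3,-3,-3,-3,-3,-3,-3,-3,-3,-3,-3,-3,-3,-3,-3
b: -9,-8,-7,-6,-5,-4,-3,-2,-1,0,1,2,3,4,5,6,7,8,9,10,11,12,13,14,15,16,17,18,19,20,21,22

steps = 8; useful = 223; efficiency = 223/256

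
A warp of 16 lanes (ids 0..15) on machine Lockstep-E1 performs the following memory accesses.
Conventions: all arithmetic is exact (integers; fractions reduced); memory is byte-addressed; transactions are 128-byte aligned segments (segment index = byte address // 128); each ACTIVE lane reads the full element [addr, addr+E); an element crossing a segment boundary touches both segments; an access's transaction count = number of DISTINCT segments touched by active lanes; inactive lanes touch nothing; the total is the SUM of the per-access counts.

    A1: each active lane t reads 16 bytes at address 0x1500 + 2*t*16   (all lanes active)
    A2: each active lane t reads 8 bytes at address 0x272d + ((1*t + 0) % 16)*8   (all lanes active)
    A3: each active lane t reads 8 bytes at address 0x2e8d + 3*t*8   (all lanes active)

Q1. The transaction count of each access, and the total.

A1: 4 transactions
A2: 2 transactions
A3: 3 transactions

Answer: 4,2,3; total 9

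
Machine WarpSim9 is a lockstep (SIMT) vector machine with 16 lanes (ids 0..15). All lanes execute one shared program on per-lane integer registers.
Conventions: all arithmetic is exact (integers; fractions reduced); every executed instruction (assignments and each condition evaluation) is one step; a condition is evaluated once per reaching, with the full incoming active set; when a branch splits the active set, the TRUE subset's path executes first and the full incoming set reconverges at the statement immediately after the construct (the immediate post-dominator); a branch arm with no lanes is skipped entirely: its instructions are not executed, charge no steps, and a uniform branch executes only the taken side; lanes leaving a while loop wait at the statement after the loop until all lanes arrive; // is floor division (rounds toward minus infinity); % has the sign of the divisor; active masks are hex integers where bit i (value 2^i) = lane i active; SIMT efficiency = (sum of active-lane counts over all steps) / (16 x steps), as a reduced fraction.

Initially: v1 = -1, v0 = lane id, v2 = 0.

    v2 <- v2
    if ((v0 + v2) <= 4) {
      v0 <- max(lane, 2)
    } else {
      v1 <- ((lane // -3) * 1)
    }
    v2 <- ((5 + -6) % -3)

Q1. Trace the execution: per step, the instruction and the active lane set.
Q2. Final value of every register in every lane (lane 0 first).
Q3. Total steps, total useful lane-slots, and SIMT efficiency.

step 0: v2 <- v2                     0xffff
step 1: eval ((v0 + v2) <= 4)        0xffff
step 2: v0 <- max(lane, 2)           0x001f
step 3: v1 <- ((lane // -3) * 1)     0xffe0
step 4: v2 <- ((5 + -6) % -3)        0xffff

Answer: 5 steps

v1: -1,-1,-1,-1,-1,-2,-2,-3,-3,-3,-4,-4,-4,-5,-5,-5
v0: 2,2,2,3,4,5,6,7,8,9,10,11,12,13,14,15
v2: -1,-1,-1,-1,-1,-1,-1,-1,-1,-1,-1,-1,-1,-1,-1,-1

steps = 5; useful = 64; efficiency = 64/80 = 4/5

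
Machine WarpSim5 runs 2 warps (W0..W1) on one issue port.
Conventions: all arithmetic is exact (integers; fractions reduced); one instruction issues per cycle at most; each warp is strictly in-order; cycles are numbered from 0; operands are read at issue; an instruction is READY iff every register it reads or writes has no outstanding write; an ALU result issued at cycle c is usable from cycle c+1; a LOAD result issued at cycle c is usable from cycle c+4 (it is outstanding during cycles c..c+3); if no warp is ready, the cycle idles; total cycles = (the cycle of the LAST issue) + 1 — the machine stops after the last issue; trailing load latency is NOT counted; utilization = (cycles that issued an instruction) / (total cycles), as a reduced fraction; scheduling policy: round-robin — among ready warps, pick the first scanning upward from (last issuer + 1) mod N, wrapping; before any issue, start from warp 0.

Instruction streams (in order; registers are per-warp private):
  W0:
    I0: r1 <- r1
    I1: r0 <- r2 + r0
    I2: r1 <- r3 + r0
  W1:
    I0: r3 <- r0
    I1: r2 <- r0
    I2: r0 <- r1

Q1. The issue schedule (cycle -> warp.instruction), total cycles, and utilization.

cycle 0: W0.I0
cycle 1: W1.I0
cycle 2: W0.I1
cycle 3: W1.I1
cycle 4: W0.I2
cycle 5: W1.I2

Answer: 6 cycles, utilization 1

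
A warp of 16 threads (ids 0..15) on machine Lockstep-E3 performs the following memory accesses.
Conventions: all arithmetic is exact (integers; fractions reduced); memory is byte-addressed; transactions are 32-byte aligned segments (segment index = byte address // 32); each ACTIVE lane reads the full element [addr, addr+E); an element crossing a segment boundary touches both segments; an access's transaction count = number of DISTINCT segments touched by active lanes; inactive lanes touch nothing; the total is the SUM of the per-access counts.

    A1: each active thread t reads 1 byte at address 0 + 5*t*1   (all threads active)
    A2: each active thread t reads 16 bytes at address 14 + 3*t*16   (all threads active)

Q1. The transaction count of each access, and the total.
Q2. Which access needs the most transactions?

A1: 3 transactions
A2: 24 transactions

Answer: 3,24; total 27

Answer: A2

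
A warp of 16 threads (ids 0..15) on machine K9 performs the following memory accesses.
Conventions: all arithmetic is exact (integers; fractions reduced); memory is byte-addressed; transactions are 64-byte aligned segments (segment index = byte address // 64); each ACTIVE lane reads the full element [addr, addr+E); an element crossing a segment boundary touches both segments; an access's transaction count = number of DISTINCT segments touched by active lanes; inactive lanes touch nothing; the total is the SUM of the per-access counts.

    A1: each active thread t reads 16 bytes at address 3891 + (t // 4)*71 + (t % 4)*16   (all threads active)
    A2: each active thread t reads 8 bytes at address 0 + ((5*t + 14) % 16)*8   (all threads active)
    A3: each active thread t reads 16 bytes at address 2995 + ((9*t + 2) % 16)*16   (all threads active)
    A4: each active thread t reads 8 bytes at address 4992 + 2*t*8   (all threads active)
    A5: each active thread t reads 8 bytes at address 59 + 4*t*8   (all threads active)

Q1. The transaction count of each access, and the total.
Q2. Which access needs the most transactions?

A1: 6 transactions
A2: 2 transactions
A3: 5 transactions
A4: 4 transactions
A5: 9 transactions

Answer: 6,2,5,4,9; total 26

Answer: A5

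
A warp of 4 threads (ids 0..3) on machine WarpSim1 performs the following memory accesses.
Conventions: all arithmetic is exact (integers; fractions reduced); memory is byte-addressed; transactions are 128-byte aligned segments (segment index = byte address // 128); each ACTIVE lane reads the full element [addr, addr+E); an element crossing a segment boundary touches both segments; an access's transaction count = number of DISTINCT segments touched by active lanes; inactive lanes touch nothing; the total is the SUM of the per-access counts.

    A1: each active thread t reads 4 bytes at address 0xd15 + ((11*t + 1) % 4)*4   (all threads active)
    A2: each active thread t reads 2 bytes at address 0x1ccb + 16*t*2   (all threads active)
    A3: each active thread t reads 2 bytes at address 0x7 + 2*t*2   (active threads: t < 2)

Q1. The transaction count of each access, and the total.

A1: 1 transaction
A2: 2 transactions
A3: 1 transaction

Answer: 1,2,1; total 4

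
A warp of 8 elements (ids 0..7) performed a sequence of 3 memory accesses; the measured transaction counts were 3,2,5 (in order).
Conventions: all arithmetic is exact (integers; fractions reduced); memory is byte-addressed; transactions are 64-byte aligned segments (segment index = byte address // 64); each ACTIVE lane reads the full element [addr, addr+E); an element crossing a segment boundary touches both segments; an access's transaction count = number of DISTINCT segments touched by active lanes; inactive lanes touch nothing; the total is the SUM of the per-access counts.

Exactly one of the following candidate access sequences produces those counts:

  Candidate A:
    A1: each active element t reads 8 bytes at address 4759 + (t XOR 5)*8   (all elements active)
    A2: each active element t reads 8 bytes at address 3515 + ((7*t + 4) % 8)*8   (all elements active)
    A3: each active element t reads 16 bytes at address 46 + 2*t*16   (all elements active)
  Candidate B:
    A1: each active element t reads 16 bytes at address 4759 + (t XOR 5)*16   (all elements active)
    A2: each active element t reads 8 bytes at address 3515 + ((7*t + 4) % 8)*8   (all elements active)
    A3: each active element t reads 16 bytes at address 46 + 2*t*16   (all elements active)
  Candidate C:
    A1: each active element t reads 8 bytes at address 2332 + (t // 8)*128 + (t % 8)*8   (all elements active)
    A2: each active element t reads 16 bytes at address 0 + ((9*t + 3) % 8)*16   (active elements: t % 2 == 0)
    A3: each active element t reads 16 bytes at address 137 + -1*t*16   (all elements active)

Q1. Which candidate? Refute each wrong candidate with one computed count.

A: A1 gives 2 transactions, not 3
C: A1 gives 2 transactions, not 3
B: all counts match (3,2,5)

Answer: B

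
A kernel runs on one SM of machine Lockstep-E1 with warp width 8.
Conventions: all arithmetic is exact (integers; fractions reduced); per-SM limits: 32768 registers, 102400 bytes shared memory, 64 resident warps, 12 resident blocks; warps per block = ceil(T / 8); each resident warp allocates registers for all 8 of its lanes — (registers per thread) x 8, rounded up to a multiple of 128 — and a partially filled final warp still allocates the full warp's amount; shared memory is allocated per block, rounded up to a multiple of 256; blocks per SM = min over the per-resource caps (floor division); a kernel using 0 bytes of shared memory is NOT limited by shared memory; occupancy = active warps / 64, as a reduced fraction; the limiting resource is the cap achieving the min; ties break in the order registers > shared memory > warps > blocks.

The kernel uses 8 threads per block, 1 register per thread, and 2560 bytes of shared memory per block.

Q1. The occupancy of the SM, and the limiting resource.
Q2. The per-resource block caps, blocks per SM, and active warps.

Answer: occupancy 3/16, limited by blocks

registers: 256 blocks
shared memory: 40 blocks
warps: 64 blocks
blocks: 12 blocks

Answer: 12 blocks, 12 active warps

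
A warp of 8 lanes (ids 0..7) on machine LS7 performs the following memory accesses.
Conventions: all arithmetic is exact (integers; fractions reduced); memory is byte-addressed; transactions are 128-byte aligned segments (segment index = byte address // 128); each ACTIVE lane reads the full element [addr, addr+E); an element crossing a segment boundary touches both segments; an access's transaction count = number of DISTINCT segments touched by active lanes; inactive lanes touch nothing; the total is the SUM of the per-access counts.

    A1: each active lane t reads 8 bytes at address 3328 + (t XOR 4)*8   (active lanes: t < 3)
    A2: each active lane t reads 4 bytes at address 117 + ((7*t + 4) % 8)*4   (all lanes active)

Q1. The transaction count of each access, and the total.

A1: 1 transaction
A2: 2 transactions

Answer: 1,2; total 3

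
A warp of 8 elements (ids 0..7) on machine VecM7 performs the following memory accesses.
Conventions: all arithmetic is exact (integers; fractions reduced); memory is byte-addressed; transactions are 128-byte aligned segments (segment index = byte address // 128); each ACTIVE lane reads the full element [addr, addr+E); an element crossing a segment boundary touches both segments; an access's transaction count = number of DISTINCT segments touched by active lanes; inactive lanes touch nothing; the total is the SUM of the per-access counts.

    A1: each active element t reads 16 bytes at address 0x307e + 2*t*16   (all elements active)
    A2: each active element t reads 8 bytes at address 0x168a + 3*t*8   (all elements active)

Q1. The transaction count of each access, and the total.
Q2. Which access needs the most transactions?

A1: 3 transactions
A2: 2 transactions

Answer: 3,2; total 5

Answer: A1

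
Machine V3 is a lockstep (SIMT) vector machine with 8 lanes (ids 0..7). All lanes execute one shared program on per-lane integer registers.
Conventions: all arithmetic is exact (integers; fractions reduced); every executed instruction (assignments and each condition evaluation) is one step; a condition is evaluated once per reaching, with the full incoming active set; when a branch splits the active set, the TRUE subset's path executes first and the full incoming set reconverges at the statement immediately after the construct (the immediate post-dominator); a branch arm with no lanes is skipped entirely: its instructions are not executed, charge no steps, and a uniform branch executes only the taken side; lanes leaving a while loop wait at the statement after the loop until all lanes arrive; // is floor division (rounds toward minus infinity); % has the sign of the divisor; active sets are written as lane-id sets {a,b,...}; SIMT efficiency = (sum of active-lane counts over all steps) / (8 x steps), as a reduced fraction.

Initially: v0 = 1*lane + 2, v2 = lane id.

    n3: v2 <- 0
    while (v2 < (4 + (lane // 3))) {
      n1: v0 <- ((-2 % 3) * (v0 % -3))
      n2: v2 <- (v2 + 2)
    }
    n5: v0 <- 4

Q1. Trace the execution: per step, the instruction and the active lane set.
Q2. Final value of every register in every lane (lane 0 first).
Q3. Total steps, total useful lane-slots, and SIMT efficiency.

step 0: v2 <- 0                      {0,1,2,3,4,5,6,7}
step 1: eval (v2 < (4 + (lane // 3))) {0,1,2,3,4,5,6,7}
step 2: v0 <- ((-2 % 3) * (v0 % -3)) {0,1,2,3,4,5,6,7}
step 3: v2 <- (v2 + 2)               {0,1,2,3,4,5,6,7}
step 4: eval (v2 < (4 + (lane // 3))) {0,1,2,3,4,5,6,7}
step 5: v0 <- ((-2 % 3) * (v0 % -3)) {0,1,2,3,4,5,6,7}
step 6: v2 <- (v2 + 2)               {0,1,2,3,4,5,6,7}
step 7: eval (v2 < (4 + (lane // 3))) {0,1,2,3,4,5,6,7}
step 8: v0 <- ((-2 % 3) * (v0 % -3)) {3,4,5,6,7}
step 9: v2 <- (v2 + 2)               {3,4,5,6,7}
step 10: eval (v2 < (4 + (lane // 3))) {3,4,5,6,7}
step 11: v0 <- 4                      {0,1,2,3,4,5,6,7}

Answer: 12 steps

v0: 4,4,4,4,4,4,4,4
v2: 4,4,4,6,6,6,6,6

steps = 12; useful = 87; efficiency = 87/96 = 29/32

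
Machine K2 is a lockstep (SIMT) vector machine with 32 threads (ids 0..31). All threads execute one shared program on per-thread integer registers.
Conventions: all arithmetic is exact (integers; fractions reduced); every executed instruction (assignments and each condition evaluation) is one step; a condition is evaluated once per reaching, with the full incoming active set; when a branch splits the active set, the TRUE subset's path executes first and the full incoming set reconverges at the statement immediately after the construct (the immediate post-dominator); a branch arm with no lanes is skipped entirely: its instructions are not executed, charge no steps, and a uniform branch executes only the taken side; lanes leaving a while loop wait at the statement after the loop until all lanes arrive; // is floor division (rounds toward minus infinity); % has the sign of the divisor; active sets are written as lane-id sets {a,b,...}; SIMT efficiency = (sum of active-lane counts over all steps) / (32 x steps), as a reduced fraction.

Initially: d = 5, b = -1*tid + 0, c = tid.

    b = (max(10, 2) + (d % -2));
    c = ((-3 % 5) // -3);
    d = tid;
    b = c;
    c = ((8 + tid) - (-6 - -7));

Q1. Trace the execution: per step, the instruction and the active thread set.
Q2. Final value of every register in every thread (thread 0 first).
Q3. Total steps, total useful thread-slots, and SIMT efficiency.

step 0: b <- (max(10, 2) + (d % -2)) {0,1,2,3,4,5,6,7,8,9,10,11,12,13,14,15,16,17,18,19,20,21,22,23,24,25,26,27,28,29,30,31}
step 1: c <- ((-3 % 5) // -3)        {0,1,2,3,4,5,6,7,8,9,10,11,12,13,14,15,16,17,18,19,20,21,22,23,24,25,26,27,28,29,30,31}
step 2: d <- tid                     {0,1,2,3,4,5,6,7,8,9,10,11,12,13,14,15,16,17,18,19,20,21,22,23,24,25,26,27,28,29,30,31}
step 3: b <- c                       {0,1,2,3,4,5,6,7,8,9,10,11,12,13,14,15,16,17,18,19,20,21,22,23,24,25,26,27,28,29,30,31}
step 4: c <- ((8 + tid) - (-6 - -7)) {0,1,2,3,4,5,6,7,8,9,10,11,12,13,14,15,16,17,18,19,20,21,22,23,24,25,26,27,28,29,30,31}

Answer: 5 steps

d: 0,1,2,3,4,5,6,7,8,9,10,11,12,13,14,15,16,17,18,19,20,21,22,23,24,25,26,27,28,29,30,31
b: -1,-1,-1,-1,-1,-1,-1,-1,-1,-1,-1,-1,-1,-1,-1,-1,-1,-1,-1,-1,-1,-1,-1,-1,-1,-1,-1,-1,-1,-1,-1,-1
c: 7,8,9,10,11,12,13,14,15,16,17,18,19,20,21,22,23,24,25,26,27,28,29,30,31,32,33,34,35,36,37,38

steps = 5; useful = 160; efficiency = 160/160 = 1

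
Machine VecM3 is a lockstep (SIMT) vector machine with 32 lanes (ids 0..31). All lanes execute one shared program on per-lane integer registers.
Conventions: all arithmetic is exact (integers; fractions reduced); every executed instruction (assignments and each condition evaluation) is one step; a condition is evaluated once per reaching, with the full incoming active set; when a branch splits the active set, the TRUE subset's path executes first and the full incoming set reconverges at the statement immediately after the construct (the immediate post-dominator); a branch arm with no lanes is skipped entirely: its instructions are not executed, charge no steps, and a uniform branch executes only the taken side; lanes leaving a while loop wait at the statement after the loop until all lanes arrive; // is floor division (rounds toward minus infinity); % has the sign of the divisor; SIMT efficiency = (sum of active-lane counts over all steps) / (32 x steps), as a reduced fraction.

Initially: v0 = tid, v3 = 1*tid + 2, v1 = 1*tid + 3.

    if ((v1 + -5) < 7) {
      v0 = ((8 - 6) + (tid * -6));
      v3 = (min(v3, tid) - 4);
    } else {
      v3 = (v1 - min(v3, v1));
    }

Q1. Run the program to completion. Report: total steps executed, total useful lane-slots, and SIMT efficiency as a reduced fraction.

Answer: 4 steps, 73 useful, 73/128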